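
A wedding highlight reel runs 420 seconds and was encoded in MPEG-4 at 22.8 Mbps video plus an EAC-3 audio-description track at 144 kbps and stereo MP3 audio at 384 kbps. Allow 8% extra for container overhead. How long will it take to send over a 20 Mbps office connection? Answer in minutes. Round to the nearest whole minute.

Audio total: 144 + 384 = 528 kbps = 0.528 Mbps.
Total bitrate: 23.328 Mbps.
File: 23.328 Mbps × 420 s = 9797.8 Mb.
With 8% container overhead: ×1.08. → 10581.6 Mb.
At 20 Mbps: 10581.6 / 20 = 529.1 s ≈ 8.82 minutes.

9 minutes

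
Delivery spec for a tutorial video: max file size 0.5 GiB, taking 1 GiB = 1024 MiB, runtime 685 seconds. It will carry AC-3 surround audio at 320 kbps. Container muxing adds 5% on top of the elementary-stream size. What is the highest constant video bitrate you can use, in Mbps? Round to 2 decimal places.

Budget: 0.5 GiB = 4295.0 Mb.
Stream payload after overhead: 4295.0 / 1.05 = 4090.4 Mb.
Total bitrate budget: 4090.4 Mb / 685 s = 5.971 Mbps.
Audio: 320 kbps = 0.320 Mbps.
Video: 5.971 − 0.320 = 5.651 Mbps.

5.65 Mbps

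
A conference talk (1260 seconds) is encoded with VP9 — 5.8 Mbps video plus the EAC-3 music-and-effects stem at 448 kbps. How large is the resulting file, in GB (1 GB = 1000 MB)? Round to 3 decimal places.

0.984 GB

Audio: 448 kbps = 0.448 Mbps.
Total bitrate: 5.8 + 0.448 = 6.248 Mbps.
Stream data: 6.248 Mbps × 1260 s = 7872.5 Mb.
7,872 Mb ÷ 8 = 984.1 MB → 0.9841 GB.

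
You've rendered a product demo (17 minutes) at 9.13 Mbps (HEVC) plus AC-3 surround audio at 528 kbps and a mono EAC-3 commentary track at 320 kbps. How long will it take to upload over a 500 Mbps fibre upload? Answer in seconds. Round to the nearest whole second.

20 seconds

17 min = 1020 s
Audio total: 528 + 320 = 848 kbps = 0.848 Mbps.
Total bitrate: 9.978 Mbps.
File: 9.978 Mbps × 1020 s = 10177.6 Mb.
At 500 Mbps: 10177.6 / 500 = 20.4 s ≈ 20.4 seconds.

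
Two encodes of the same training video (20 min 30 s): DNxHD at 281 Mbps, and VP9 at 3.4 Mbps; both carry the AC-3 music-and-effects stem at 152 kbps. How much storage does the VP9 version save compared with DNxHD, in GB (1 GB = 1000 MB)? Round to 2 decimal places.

42.68 GB

20 min 30 s = 1230 s
Audio: 152 kbps = 0.152 Mbps.
DNxHD: 281.152 Mbps × 1230 s = 345817.0 Mb = 43.227 GB.
VP9: 3.552 Mbps × 1230 s = 4369.0 Mb = 0.546 GB.
Saving: 43.227 − 0.546 = 42.681 GB.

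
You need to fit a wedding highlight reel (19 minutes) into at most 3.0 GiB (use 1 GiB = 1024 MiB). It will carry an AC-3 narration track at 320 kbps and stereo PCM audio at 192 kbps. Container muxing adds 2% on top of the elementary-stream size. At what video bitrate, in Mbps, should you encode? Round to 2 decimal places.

21.65 Mbps

Budget: 3.0 GiB = 25769.8 Mb.
Stream payload after overhead: 25769.8 / 1.02 = 25264.5 Mb.
19 min = 1140 s
Total bitrate budget: 25264.5 Mb / 1140 s = 22.162 Mbps.
Audio total: 320 + 192 = 512 kbps = 0.512 Mbps.
Video: 22.162 − 0.512 = 21.650 Mbps.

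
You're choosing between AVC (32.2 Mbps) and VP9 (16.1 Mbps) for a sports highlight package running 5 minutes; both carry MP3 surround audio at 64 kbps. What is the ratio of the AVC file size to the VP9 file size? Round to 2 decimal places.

5 min = 300 s
Audio: 64 kbps = 0.064 Mbps.
AVC: 32.264 Mbps × 300 s = 9679.2 Mb = 1.210 GB.
VP9: 16.164 Mbps × 300 s = 4849.2 Mb = 0.606 GB.
Ratio: 1.210 / 0.606 = 1.996.

2.00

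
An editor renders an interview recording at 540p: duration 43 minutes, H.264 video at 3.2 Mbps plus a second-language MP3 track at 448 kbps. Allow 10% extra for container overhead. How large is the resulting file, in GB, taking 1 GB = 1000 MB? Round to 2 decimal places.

1.29 GB

43 min = 2580 s
Audio: 448 kbps = 0.448 Mbps.
Total bitrate: 3.2 + 0.448 = 3.648 Mbps.
Stream data: 3.648 Mbps × 2580 s = 9411.8 Mb.
With 10% container overhead: ×1.10.
10,353 Mb ÷ 8 = 1,294 MB → 1.294 GB.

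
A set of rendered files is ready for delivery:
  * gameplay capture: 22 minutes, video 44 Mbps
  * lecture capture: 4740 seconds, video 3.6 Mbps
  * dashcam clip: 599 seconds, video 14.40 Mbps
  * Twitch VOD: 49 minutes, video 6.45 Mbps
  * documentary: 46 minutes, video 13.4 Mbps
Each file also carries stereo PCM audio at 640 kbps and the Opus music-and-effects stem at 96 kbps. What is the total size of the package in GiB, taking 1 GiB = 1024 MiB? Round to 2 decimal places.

Audio total: 640 + 96 = 736 kbps = 0.736 Mbps.
gameplay capture: 44.736 Mbps × 1320 s = 59051.5 Mb
lecture capture: 4.336 Mbps × 4740 s = 20552.6 Mb
dashcam clip: 15.136 Mbps × 599 s = 9066.5 Mb
Twitch VOD: 7.186 Mbps × 2940 s = 21126.8 Mb
documentary: 14.136 Mbps × 2760 s = 39015.4 Mb
Total: 148812.8 Mb = 18601.6 MB.
= 17.32 GiB.

17.32 GiB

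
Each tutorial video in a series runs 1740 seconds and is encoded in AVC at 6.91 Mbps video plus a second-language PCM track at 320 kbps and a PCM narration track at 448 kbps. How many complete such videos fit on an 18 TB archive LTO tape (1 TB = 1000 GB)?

10778

Audio total: 320 + 448 = 768 kbps = 0.768 Mbps.
Total bitrate: 7.678 Mbps.
Per item: 7.678 Mbps × 1740 s = 13,360 Mb = 1,670 MB.
Capacity: 18 TB = 144,000,000 Mb; 10778.67 items → 10778 complete.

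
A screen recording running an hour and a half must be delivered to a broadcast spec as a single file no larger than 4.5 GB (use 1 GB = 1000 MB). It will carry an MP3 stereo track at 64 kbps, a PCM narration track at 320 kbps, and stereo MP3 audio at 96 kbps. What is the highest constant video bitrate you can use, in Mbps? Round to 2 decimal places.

6.19 Mbps

Budget: 4.5 GB = 36000.0 Mb.
1.5 h = 5400 s
Total bitrate budget: 36000.0 Mb / 5400 s = 6.667 Mbps.
Audio total: 64 + 320 + 96 = 480 kbps = 0.480 Mbps.
Video: 6.667 − 0.480 = 6.187 Mbps.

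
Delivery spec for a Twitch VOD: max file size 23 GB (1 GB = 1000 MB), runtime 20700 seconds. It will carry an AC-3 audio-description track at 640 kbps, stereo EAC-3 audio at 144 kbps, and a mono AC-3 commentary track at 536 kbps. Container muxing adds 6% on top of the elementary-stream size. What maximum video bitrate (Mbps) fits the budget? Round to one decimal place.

7.1 Mbps

Budget: 23 GB = 184000.0 Mb.
Stream payload after overhead: 184000.0 / 1.06 = 173584.9 Mb.
Total bitrate budget: 173584.9 Mb / 20700 s = 8.386 Mbps.
Audio total: 640 + 144 + 536 = 1320 kbps = 1.320 Mbps.
Video: 8.386 − 1.320 = 7.066 Mbps.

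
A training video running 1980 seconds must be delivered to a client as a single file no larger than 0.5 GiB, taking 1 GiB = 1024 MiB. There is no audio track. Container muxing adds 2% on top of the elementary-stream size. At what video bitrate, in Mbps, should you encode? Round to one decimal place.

2.1 Mbps

Budget: 0.5 GiB = 4295.0 Mb.
Stream payload after overhead: 4295.0 / 1.02 = 4210.8 Mb.
Total bitrate budget: 4210.8 Mb / 1980 s = 2.127 Mbps.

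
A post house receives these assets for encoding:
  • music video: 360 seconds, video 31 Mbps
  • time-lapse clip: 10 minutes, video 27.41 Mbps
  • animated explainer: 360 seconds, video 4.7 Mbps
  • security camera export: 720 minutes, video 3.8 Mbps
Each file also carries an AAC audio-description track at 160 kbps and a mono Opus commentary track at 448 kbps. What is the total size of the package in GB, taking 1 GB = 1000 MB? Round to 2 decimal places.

Audio total: 160 + 448 = 608 kbps = 0.608 Mbps.
music video: 31.608 Mbps × 360 s = 11378.9 Mb
time-lapse clip: 28.018 Mbps × 600 s = 16810.8 Mb
animated explainer: 5.308 Mbps × 360 s = 1910.9 Mb
security camera export: 4.408 Mbps × 43200 s = 190425.6 Mb
Total: 220526.2 Mb = 27565.8 MB.
= 27.57 GB.

27.57 GB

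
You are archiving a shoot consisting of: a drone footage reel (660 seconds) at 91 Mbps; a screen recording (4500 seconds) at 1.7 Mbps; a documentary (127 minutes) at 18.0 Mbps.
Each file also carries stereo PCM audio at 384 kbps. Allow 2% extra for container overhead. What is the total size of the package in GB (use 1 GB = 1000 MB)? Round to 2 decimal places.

Audio: 384 kbps = 0.384 Mbps.
drone footage reel: 91.384 Mbps × 660 s × 1.02 = 61519.7 Mb
screen recording: 2.084 Mbps × 4500 s × 1.02 = 9565.6 Mb
documentary: 18.384 Mbps × 7620 s × 1.02 = 142887.8 Mb
Total: 213973.1 Mb = 26746.6 MB.
= 26.75 GB.

26.75 GB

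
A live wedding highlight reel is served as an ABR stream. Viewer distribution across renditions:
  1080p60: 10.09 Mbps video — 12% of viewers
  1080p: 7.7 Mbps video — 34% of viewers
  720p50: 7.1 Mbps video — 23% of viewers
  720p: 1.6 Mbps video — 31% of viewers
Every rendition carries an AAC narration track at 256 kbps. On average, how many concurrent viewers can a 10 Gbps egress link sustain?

Audio: 256 kbps = 0.256 Mbps.
Average per-viewer bitrate: 0.12×10.346 + 0.34×7.956 + 0.23×7.356 + 0.31×1.856 = 6.214 Mbps.
10 Gbps = 10,000 Mbps; 10,000 / 6.214 = 1609.32 → 1609.

1609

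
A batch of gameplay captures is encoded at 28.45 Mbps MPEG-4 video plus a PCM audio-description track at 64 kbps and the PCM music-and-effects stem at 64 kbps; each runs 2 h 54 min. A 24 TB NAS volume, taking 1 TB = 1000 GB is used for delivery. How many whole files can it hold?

643

2 h 54 min = 174 min = 10440 s
Audio total: 64 + 64 = 128 kbps = 0.128 Mbps.
Total bitrate: 28.578 Mbps.
Per item: 28.578 Mbps × 10440 s = 298,354 Mb = 37,294 MB.
Capacity: 24 TB = 192,000,000 Mb; 643.53 items → 643 complete.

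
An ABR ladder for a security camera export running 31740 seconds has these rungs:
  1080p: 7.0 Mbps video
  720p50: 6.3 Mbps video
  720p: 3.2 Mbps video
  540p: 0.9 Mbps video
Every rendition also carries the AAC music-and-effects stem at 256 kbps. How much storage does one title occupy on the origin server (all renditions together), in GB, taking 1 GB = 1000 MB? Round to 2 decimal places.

Audio: 256 kbps = 0.256 Mbps.
Sum of rendition bitrates: (7.0+0.256) + (6.3+0.256) + (3.2+0.256) + (0.9+0.256) = 18.424 Mbps.
× 31740 s = 584,778 Mb = 73,097 MB = 73.10 GB.

73.10 GB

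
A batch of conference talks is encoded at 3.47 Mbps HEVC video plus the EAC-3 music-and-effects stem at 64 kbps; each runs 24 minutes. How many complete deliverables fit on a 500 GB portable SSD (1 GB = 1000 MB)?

786

24 min = 1440 s
Audio: 64 kbps = 0.064 Mbps.
Total bitrate: 3.534 Mbps.
Per item: 3.534 Mbps × 1440 s = 5,089 Mb = 636.1 MB.
Capacity: 500 GB = 4,000,000 Mb; 786.02 items → 786 complete.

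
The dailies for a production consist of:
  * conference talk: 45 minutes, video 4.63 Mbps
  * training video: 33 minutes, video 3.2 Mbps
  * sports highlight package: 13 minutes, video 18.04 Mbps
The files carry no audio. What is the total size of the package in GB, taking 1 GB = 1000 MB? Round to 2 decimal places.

4.11 GB

conference talk: 4.630 Mbps × 2700 s = 12501.0 Mb
training video: 3.200 Mbps × 1980 s = 6336.0 Mb
sports highlight package: 18.040 Mbps × 780 s = 14071.2 Mb
Total: 32908.2 Mb = 4113.5 MB.
= 4.114 GB.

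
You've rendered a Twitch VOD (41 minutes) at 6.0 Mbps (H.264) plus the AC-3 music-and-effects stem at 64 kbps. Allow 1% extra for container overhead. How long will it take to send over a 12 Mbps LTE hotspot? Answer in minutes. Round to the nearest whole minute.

41 min = 2460 s
Audio: 64 kbps = 0.064 Mbps.
Total bitrate: 6.064 Mbps.
File: 6.064 Mbps × 2460 s = 14917.4 Mb.
With 1% container overhead: ×1.01. → 15066.6 Mb.
At 12 Mbps: 15066.6 / 12 = 1255.6 s ≈ 20.9 minutes.

21 minutes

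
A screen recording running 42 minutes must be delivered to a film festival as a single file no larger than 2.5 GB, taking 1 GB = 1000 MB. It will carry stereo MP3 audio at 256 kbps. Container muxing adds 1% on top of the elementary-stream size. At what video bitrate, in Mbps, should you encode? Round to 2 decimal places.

Budget: 2.5 GB = 20000.0 Mb.
Stream payload after overhead: 20000.0 / 1.01 = 19802.0 Mb.
42 min = 2520 s
Total bitrate budget: 19802.0 Mb / 2520 s = 7.858 Mbps.
Audio: 256 kbps = 0.256 Mbps.
Video: 7.858 − 0.256 = 7.602 Mbps.

7.60 Mbps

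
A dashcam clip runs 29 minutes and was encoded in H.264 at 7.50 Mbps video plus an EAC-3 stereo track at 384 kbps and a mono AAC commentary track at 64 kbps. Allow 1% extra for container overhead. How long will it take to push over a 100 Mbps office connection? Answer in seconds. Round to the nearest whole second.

140 seconds

29 min = 1740 s
Audio total: 384 + 64 = 448 kbps = 0.448 Mbps.
Total bitrate: 7.948 Mbps.
File: 7.948 Mbps × 1740 s = 13829.5 Mb.
With 1% container overhead: ×1.01. → 13967.8 Mb.
At 100 Mbps: 13967.8 / 100 = 139.7 s ≈ 140 seconds.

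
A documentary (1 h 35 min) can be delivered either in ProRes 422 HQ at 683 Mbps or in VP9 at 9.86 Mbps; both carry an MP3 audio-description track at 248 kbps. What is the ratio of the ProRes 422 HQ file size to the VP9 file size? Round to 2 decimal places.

67.59

1 h 35 min = 95 min = 5700 s
Audio: 248 kbps = 0.248 Mbps.
ProRes 422 HQ: 683.248 Mbps × 5700 s = 3894513.6 Mb = 486.814 GB.
VP9: 10.108 Mbps × 5700 s = 57615.6 Mb = 7.202 GB.
Ratio: 486.814 / 7.202 = 67.595.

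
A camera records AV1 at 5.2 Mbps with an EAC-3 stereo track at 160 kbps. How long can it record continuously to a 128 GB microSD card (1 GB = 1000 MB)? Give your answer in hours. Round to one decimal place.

53.1 hours

Audio: 160 kbps = 0.160 Mbps.
Total bitrate: 5.2 + 0.160 = 5.360 Mbps.
Capacity: 128 GB = 1,024,000 Mb.
Recording time: 1,024,000 / 5.360 = 191,045 s ≈ 53.1 hours.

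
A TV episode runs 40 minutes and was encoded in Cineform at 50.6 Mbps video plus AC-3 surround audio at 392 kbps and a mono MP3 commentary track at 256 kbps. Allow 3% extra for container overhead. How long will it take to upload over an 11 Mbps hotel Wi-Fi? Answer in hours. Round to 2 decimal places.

3.20 hours

40 min = 2400 s
Audio total: 392 + 256 = 648 kbps = 0.648 Mbps.
Total bitrate: 51.248 Mbps.
File: 51.248 Mbps × 2400 s = 122995.2 Mb.
With 3% container overhead: ×1.03. → 126685.1 Mb.
At 11 Mbps: 126685.1 / 11 = 11516.8 s ≈ 3.2 hours.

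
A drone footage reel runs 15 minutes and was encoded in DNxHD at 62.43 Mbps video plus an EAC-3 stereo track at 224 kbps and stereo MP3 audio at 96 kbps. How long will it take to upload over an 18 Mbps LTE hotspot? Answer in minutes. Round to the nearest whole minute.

52 minutes

15 min = 900 s
Audio total: 224 + 96 = 320 kbps = 0.320 Mbps.
Total bitrate: 62.750 Mbps.
File: 62.750 Mbps × 900 s = 56475.0 Mb.
At 18 Mbps: 56475.0 / 18 = 3137.5 s ≈ 52.3 minutes.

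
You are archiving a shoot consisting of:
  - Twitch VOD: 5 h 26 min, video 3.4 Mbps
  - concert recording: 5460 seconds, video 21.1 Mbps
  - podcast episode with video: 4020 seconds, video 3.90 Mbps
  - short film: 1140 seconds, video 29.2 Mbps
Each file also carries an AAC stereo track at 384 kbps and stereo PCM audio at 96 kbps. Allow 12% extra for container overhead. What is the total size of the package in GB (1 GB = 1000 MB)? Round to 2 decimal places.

34.32 GB

Audio total: 384 + 96 = 480 kbps = 0.480 Mbps.
Twitch VOD: 3.880 Mbps × 19560 s × 1.12 = 84999.9 Mb
concert recording: 21.580 Mbps × 5460 s × 1.12 = 131966.0 Mb
podcast episode with video: 4.380 Mbps × 4020 s × 1.12 = 19720.5 Mb
short film: 29.680 Mbps × 1140 s × 1.12 = 37895.4 Mb
Total: 274581.9 Mb = 34322.7 MB.
= 34.32 GB.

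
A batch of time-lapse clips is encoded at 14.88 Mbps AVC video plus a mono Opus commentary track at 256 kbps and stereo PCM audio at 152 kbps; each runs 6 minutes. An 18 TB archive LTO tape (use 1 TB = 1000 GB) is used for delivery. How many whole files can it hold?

6 min = 360 s
Audio total: 256 + 152 = 408 kbps = 0.408 Mbps.
Total bitrate: 15.288 Mbps.
Per item: 15.288 Mbps × 360 s = 5,504 Mb = 688.0 MB.
Capacity: 18 TB = 144,000,000 Mb; 26164.31 items → 26164 complete.

26164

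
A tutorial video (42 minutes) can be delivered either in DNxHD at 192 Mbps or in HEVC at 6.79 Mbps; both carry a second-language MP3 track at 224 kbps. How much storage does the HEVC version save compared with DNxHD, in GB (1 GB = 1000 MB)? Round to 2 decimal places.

58.34 GB

42 min = 2520 s
Audio: 224 kbps = 0.224 Mbps.
DNxHD: 192.224 Mbps × 2520 s = 484404.5 Mb = 60.551 GB.
HEVC: 7.014 Mbps × 2520 s = 17675.3 Mb = 2.209 GB.
Saving: 60.551 − 2.209 = 58.341 GB.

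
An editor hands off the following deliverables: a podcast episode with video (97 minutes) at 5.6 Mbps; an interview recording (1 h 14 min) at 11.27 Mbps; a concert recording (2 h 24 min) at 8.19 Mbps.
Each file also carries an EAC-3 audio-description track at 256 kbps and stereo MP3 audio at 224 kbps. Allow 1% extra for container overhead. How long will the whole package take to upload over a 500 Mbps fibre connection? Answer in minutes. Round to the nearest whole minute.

Audio total: 256 + 224 = 480 kbps = 0.480 Mbps.
podcast episode with video: 6.080 Mbps × 5820 s × 1.01 = 35739.5 Mb
interview recording: 11.750 Mbps × 4440 s × 1.01 = 52691.7 Mb
concert recording: 8.670 Mbps × 8640 s × 1.01 = 75657.9 Mb
Total: 164089.0 Mb = 20511.1 MB.
At 500 Mbps: 164089.0 / 500 = 328 s ≈ 5.47 minutes.

5 minutes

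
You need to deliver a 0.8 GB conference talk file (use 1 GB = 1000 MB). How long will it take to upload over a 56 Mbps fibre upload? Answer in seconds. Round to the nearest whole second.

114 seconds

File: 0.8 GB = 6400.0 Mb.
At 56 Mbps: 6400.0 / 56 = 114.3 s ≈ 114 seconds.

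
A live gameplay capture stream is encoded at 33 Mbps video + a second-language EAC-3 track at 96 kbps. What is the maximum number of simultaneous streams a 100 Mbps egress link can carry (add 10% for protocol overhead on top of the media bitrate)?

Audio: 96 kbps = 0.096 Mbps.
Per-viewer media rate: 33.096 Mbps.
On the wire with 10% overhead: 36.406 Mbps.
100 Mbps = 100.0 Mbps; 100.0 / 36.406 = 2.75 → 2 viewers.

2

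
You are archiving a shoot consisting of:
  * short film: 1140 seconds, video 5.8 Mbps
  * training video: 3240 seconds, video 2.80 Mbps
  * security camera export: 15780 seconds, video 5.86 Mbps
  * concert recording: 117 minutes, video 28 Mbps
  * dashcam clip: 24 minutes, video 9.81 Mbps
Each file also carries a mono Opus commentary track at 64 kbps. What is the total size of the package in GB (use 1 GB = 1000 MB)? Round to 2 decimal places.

Audio: 64 kbps = 0.064 Mbps.
short film: 5.864 Mbps × 1140 s = 6685.0 Mb
training video: 2.864 Mbps × 3240 s = 9279.4 Mb
security camera export: 5.924 Mbps × 15780 s = 93480.7 Mb
concert recording: 28.064 Mbps × 7020 s = 197009.3 Mb
dashcam clip: 9.874 Mbps × 1440 s = 14218.6 Mb
Total: 320672.9 Mb = 40084.1 MB.
= 40.08 GB.

40.08 GB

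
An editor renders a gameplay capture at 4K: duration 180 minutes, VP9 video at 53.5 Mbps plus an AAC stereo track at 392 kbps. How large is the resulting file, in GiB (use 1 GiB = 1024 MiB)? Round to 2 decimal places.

67.76 GiB

180 min = 10800 s
Audio: 392 kbps = 0.392 Mbps.
Total bitrate: 53.5 + 0.392 = 53.892 Mbps.
Stream data: 53.892 Mbps × 10800 s = 582033.6 Mb.
582,034 Mb = 72,754,200,000 bytes ÷ 1,073,741,824 = 67.76 GiB.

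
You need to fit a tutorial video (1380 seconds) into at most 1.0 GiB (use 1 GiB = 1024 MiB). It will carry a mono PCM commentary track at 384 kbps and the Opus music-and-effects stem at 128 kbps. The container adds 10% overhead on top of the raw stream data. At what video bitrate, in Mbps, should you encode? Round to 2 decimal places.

Budget: 1.0 GiB = 8589.9 Mb.
Stream payload after overhead: 8589.9 / 1.10 = 7809.0 Mb.
Total bitrate budget: 7809.0 Mb / 1380 s = 5.659 Mbps.
Audio total: 384 + 128 = 512 kbps = 0.512 Mbps.
Video: 5.659 − 0.512 = 5.147 Mbps.

5.15 Mbps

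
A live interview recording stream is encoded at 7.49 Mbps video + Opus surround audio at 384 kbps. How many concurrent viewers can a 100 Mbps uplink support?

Audio: 384 kbps = 0.384 Mbps.
Per-viewer media rate: 7.874 Mbps.
100 Mbps = 100.0 Mbps; 100.0 / 7.874 = 12.70 → 12 viewers.

12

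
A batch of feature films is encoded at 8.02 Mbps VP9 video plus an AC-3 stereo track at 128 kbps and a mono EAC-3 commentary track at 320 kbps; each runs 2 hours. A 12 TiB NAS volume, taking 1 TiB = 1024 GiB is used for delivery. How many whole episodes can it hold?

1731

2 h = 7200 s
Audio total: 128 + 320 = 448 kbps = 0.448 Mbps.
Total bitrate: 8.468 Mbps.
Per item: 8.468 Mbps × 7200 s = 60,970 Mb = 7,621 MB.
Capacity: 12 TiB = 105,553,116 Mb; 1731.24 items → 1731 complete.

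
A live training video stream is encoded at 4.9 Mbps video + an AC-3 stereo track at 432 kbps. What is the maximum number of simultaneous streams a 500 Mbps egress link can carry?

93

Audio: 432 kbps = 0.432 Mbps.
Per-viewer media rate: 5.332 Mbps.
500 Mbps = 500.0 Mbps; 500.0 / 5.332 = 93.77 → 93 viewers.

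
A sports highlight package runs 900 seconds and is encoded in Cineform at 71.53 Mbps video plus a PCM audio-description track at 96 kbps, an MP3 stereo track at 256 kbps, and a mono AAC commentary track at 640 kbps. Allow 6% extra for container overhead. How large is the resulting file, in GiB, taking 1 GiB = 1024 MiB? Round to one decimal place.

8.1 GiB

Audio total: 96 + 256 + 640 = 992 kbps = 0.992 Mbps.
Total bitrate: 71.53 + 0.992 = 72.522 Mbps.
Stream data: 72.522 Mbps × 900 s = 65269.8 Mb.
With 6% container overhead: ×1.06.
69,186 Mb = 8,648,248,500 bytes ÷ 1,073,741,824 = 8.054 GiB.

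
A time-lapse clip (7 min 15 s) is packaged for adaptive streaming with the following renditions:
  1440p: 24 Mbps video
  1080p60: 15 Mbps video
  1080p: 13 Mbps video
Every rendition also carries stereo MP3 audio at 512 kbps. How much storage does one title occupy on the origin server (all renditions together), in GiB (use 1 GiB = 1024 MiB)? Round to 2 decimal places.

2.71 GiB

7 min 15 s = 435 s
Audio: 512 kbps = 0.512 Mbps.
Sum of rendition bitrates: (24+0.512) + (15+0.512) + (13+0.512) = 53.536 Mbps.
× 435 s = 23,288 Mb = 2,911 MB = 2.711 GiB.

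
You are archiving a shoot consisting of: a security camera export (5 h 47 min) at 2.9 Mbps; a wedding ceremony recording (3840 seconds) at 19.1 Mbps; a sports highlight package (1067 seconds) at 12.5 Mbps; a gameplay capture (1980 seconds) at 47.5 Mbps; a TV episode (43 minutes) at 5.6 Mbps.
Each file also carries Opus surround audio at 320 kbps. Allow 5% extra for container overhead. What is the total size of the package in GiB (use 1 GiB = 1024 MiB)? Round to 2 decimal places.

32.42 GiB

Audio: 320 kbps = 0.320 Mbps.
security camera export: 3.220 Mbps × 20820 s × 1.05 = 70392.4 Mb
wedding ceremony recording: 19.420 Mbps × 3840 s × 1.05 = 78301.4 Mb
sports highlight package: 12.820 Mbps × 1067 s × 1.05 = 14362.9 Mb
gameplay capture: 47.820 Mbps × 1980 s × 1.05 = 99417.8 Mb
TV episode: 5.920 Mbps × 2580 s × 1.05 = 16037.3 Mb
Total: 278511.8 Mb = 34814.0 MB.
= 32.42 GiB.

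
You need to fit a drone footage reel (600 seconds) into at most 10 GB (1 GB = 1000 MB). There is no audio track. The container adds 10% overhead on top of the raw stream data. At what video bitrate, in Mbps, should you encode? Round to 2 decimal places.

Budget: 10 GB = 80000.0 Mb.
Stream payload after overhead: 80000.0 / 1.10 = 72727.3 Mb.
Total bitrate budget: 72727.3 Mb / 600 s = 121.212 Mbps.

121.21 Mbps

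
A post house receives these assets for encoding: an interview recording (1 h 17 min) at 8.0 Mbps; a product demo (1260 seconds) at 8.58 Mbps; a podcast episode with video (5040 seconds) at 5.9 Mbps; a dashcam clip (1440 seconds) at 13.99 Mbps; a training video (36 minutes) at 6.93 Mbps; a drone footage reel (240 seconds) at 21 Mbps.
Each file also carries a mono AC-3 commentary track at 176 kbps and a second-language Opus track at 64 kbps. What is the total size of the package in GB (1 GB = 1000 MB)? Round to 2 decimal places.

Audio total: 176 + 64 = 240 kbps = 0.240 Mbps.
interview recording: 8.240 Mbps × 4620 s = 38068.8 Mb
product demo: 8.820 Mbps × 1260 s = 11113.2 Mb
podcast episode with video: 6.140 Mbps × 5040 s = 30945.6 Mb
dashcam clip: 14.230 Mbps × 1440 s = 20491.2 Mb
training video: 7.170 Mbps × 2160 s = 15487.2 Mb
drone footage reel: 21.240 Mbps × 240 s = 5097.6 Mb
Total: 121203.6 Mb = 15150.5 MB.
= 15.15 GB.

15.15 GB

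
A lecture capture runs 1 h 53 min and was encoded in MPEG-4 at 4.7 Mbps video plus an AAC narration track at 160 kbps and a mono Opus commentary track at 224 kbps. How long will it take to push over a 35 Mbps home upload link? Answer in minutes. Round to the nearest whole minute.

16 minutes

1 h 53 min = 113 min = 6780 s
Audio total: 160 + 224 = 384 kbps = 0.384 Mbps.
Total bitrate: 5.084 Mbps.
File: 5.084 Mbps × 6780 s = 34469.5 Mb.
At 35 Mbps: 34469.5 / 35 = 984.8 s ≈ 16.4 minutes.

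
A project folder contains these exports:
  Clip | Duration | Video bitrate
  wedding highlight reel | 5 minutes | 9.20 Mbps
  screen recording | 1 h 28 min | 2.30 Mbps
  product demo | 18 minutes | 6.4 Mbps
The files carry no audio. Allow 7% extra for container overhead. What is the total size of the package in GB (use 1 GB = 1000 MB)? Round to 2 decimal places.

2.92 GB

wedding highlight reel: 9.200 Mbps × 300 s × 1.07 = 2953.2 Mb
screen recording: 2.300 Mbps × 5280 s × 1.07 = 12994.1 Mb
product demo: 6.400 Mbps × 1080 s × 1.07 = 7395.8 Mb
Total: 23343.1 Mb = 2917.9 MB.
= 2.918 GB.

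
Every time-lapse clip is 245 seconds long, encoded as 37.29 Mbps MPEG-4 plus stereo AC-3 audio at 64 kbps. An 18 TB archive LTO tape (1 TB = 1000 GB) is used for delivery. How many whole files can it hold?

Audio: 64 kbps = 0.064 Mbps.
Total bitrate: 37.354 Mbps.
Per item: 37.354 Mbps × 245 s = 9,152 Mb = 1,144 MB.
Capacity: 18 TB = 144,000,000 Mb; 15734.73 items → 15734 complete.

15734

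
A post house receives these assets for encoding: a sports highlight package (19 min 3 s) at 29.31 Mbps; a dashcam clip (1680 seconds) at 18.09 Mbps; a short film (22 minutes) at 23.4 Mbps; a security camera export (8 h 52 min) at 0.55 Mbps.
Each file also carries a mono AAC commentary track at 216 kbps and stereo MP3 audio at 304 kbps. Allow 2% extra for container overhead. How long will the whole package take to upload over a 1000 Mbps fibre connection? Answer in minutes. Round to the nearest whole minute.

Audio total: 216 + 304 = 520 kbps = 0.520 Mbps.
sports highlight package: 29.830 Mbps × 1143 s × 1.02 = 34777.6 Mb
dashcam clip: 18.610 Mbps × 1680 s × 1.02 = 31890.1 Mb
short film: 23.920 Mbps × 1320 s × 1.02 = 32205.9 Mb
security camera export: 1.070 Mbps × 31920 s × 1.02 = 34837.5 Mb
Total: 133711.1 Mb = 16713.9 MB.
At 1000 Mbps: 133711.1 / 1000 = 134 s ≈ 2.23 minutes.

2 minutes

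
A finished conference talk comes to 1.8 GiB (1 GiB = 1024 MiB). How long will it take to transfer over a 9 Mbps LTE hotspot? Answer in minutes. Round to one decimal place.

File: 1.8 GiB = 15461.9 Mb.
At 9 Mbps: 15461.9 / 9 = 1718.0 s ≈ 28.6 minutes.

28.6 minutes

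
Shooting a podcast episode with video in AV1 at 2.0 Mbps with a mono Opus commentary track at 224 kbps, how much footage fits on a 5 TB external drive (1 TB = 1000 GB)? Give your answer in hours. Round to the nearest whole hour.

Audio: 224 kbps = 0.224 Mbps.
Total bitrate: 2.0 + 0.224 = 2.224 Mbps.
Capacity: 5 TB = 40,000,000 Mb.
Recording time: 40,000,000 / 2.224 = 17,985,612 s ≈ 4,996 hours.

4996 hours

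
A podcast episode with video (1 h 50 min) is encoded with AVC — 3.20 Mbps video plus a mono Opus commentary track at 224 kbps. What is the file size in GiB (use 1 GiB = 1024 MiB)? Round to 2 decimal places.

2.63 GiB

1 h 50 min = 110 min = 6600 s
Audio: 224 kbps = 0.224 Mbps.
Total bitrate: 3.20 + 0.224 = 3.424 Mbps.
Stream data: 3.424 Mbps × 6600 s = 22598.4 Mb.
22,598 Mb = 2,824,800,000 bytes ÷ 1,073,741,824 = 2.631 GiB.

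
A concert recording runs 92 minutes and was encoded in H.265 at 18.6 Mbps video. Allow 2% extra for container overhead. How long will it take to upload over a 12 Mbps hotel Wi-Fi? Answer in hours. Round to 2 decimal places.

2.42 hours

92 min = 5520 s
File: 18.600 Mbps × 5520 s = 102672.0 Mb.
With 2% container overhead: ×1.02. → 104725.4 Mb.
At 12 Mbps: 104725.4 / 12 = 8727.1 s ≈ 2.42 hours.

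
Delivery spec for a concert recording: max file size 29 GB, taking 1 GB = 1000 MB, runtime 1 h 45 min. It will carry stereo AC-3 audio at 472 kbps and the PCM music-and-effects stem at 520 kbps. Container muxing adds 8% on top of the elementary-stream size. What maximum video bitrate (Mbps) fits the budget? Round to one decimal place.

33.1 Mbps

Budget: 29 GB = 232000.0 Mb.
Stream payload after overhead: 232000.0 / 1.08 = 214814.8 Mb.
1 h 45 min = 105 min = 6300 s
Total bitrate budget: 214814.8 Mb / 6300 s = 34.098 Mbps.
Audio total: 472 + 520 = 992 kbps = 0.992 Mbps.
Video: 34.098 − 0.992 = 33.106 Mbps.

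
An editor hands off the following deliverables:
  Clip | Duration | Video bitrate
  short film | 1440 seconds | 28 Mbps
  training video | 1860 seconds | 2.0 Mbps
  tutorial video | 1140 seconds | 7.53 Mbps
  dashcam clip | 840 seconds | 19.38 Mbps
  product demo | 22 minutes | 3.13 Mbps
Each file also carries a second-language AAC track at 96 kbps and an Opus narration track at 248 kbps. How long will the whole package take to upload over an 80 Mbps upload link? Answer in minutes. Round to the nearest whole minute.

Audio total: 96 + 248 = 344 kbps = 0.344 Mbps.
short film: 28.344 Mbps × 1440 s = 40815.4 Mb
training video: 2.344 Mbps × 1860 s = 4359.8 Mb
tutorial video: 7.874 Mbps × 1140 s = 8976.4 Mb
dashcam clip: 19.724 Mbps × 840 s = 16568.2 Mb
product demo: 3.474 Mbps × 1320 s = 4585.7 Mb
Total: 75305.4 Mb = 9413.2 MB.
At 80 Mbps: 75305.4 / 80 = 941 s ≈ 15.7 minutes.

16 minutes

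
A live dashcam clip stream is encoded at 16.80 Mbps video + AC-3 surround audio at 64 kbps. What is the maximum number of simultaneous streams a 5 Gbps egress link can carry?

Audio: 64 kbps = 0.064 Mbps.
Per-viewer media rate: 16.864 Mbps.
5 Gbps = 5,000 Mbps; 5,000 / 16.864 = 296.49 → 296 viewers.

296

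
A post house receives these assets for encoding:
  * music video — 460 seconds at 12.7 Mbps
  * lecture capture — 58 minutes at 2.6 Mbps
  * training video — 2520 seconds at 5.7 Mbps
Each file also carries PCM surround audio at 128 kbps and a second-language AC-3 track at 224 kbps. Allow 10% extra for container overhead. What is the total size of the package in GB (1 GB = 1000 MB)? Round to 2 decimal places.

Audio total: 128 + 224 = 352 kbps = 0.352 Mbps.
music video: 13.052 Mbps × 460 s × 1.10 = 6604.3 Mb
lecture capture: 2.952 Mbps × 3480 s × 1.10 = 11300.3 Mb
training video: 6.052 Mbps × 2520 s × 1.10 = 16776.1 Mb
Total: 34680.7 Mb = 4335.1 MB.
= 4.335 GB.

4.34 GB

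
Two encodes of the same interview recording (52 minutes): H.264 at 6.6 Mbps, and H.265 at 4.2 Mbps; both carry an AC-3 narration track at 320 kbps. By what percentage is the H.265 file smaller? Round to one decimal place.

52 min = 3120 s
Audio: 320 kbps = 0.320 Mbps.
H.264: 6.920 Mbps × 3120 s = 21590.4 Mb = 2.699 GB.
H.265: 4.520 Mbps × 3120 s = 14102.4 Mb = 1.763 GB.
Reduction: (1 − 1.763/2.699) × 100 = 34.68%.

34.7%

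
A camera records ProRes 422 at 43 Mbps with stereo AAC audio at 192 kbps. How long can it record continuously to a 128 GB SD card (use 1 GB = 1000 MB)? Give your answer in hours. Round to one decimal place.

Audio: 192 kbps = 0.192 Mbps.
Total bitrate: 43 + 0.192 = 43.192 Mbps.
Capacity: 128 GB = 1,024,000 Mb.
Recording time: 1,024,000 / 43.192 = 23,708 s ≈ 6.59 hours.

6.6 hours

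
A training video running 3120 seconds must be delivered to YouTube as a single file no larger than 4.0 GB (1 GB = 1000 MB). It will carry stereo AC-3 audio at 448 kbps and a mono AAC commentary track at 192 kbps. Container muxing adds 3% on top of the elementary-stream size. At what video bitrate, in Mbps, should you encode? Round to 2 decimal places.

Budget: 4.0 GB = 32000.0 Mb.
Stream payload after overhead: 32000.0 / 1.03 = 31068.0 Mb.
Total bitrate budget: 31068.0 Mb / 3120 s = 9.958 Mbps.
Audio total: 448 + 192 = 640 kbps = 0.640 Mbps.
Video: 9.958 − 0.640 = 9.318 Mbps.

9.32 Mbps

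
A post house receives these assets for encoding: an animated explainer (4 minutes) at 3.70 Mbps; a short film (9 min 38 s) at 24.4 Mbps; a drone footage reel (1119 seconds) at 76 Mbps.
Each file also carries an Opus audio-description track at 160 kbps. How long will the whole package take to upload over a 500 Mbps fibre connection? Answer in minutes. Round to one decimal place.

3.3 minutes

Audio: 160 kbps = 0.160 Mbps.
animated explainer: 3.860 Mbps × 240 s = 926.4 Mb
short film: 24.560 Mbps × 578 s = 14195.7 Mb
drone footage reel: 76.160 Mbps × 1119 s = 85223.0 Mb
Total: 100345.1 Mb = 12543.1 MB.
At 500 Mbps: 100345.1 / 500 = 201 s ≈ 3.34 minutes.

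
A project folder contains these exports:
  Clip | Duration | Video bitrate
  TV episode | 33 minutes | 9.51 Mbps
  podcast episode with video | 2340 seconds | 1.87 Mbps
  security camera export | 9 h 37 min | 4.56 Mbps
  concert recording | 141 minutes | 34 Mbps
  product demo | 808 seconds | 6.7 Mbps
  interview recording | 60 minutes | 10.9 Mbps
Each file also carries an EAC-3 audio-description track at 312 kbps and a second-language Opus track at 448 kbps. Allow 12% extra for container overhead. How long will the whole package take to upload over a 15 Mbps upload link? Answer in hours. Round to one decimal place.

Audio total: 312 + 448 = 760 kbps = 0.760 Mbps.
TV episode: 10.270 Mbps × 1980 s × 1.12 = 22774.8 Mb
podcast episode with video: 2.630 Mbps × 2340 s × 1.12 = 6892.7 Mb
security camera export: 5.320 Mbps × 34620 s × 1.12 = 206279.8 Mb
concert recording: 34.760 Mbps × 8460 s × 1.12 = 329358.0 Mb
product demo: 7.460 Mbps × 808 s × 1.12 = 6751.0 Mb
interview recording: 11.660 Mbps × 3600 s × 1.12 = 47013.1 Mb
Total: 619069.3 Mb = 77383.7 MB.
At 15 Mbps: 619069.3 / 15 = 41271 s ≈ 11.5 hours.

11.5 hours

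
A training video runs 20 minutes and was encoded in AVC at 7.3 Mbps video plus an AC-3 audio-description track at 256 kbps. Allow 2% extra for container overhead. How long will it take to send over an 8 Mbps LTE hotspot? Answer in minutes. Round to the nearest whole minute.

20 min = 1200 s
Audio: 256 kbps = 0.256 Mbps.
Total bitrate: 7.556 Mbps.
File: 7.556 Mbps × 1200 s = 9067.2 Mb.
With 2% container overhead: ×1.02. → 9248.5 Mb.
At 8 Mbps: 9248.5 / 8 = 1156.1 s ≈ 19.3 minutes.

19 minutes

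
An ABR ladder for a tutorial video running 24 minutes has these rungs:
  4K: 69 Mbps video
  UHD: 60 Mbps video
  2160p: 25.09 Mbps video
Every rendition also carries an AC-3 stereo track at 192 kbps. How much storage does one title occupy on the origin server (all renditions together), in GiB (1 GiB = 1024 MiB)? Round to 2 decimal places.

24 min = 1440 s
Audio: 192 kbps = 0.192 Mbps.
Sum of rendition bitrates: (69+0.192) + (60+0.192) + (25.09+0.192) = 154.666 Mbps.
× 1440 s = 222,719 Mb = 27,840 MB = 25.93 GiB.

25.93 GiB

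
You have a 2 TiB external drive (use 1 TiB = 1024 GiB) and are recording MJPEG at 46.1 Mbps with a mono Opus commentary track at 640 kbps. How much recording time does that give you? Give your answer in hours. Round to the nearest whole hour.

Audio: 640 kbps = 0.640 Mbps.
Total bitrate: 46.1 + 0.640 = 46.740 Mbps.
Capacity: 2 TiB = 17,592,186 Mb.
Recording time: 17,592,186 / 46.740 = 376,384 s ≈ 105 hours.

105 hours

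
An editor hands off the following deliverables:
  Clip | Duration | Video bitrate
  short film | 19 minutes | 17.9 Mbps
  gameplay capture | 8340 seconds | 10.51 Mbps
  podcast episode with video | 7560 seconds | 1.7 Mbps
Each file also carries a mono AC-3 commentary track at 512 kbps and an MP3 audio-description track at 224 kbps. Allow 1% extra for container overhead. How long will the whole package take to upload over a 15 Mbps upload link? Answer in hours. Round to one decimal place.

Audio total: 512 + 224 = 736 kbps = 0.736 Mbps.
short film: 18.636 Mbps × 1140 s × 1.01 = 21457.5 Mb
gameplay capture: 11.246 Mbps × 8340 s × 1.01 = 94729.6 Mb
podcast episode with video: 2.436 Mbps × 7560 s × 1.01 = 18600.3 Mb
Total: 134787.4 Mb = 16848.4 MB.
At 15 Mbps: 134787.4 / 15 = 8986 s ≈ 2.5 hours.

2.5 hours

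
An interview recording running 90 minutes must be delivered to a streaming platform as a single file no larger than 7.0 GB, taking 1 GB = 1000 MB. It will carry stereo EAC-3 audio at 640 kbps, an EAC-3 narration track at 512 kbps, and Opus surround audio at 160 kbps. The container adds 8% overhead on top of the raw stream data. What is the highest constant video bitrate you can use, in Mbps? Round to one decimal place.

Budget: 7.0 GB = 56000.0 Mb.
Stream payload after overhead: 56000.0 / 1.08 = 51851.9 Mb.
90 min = 5400 s
Total bitrate budget: 51851.9 Mb / 5400 s = 9.602 Mbps.
Audio total: 640 + 512 + 160 = 1312 kbps = 1.312 Mbps.
Video: 9.602 − 1.312 = 8.290 Mbps.

8.3 Mbps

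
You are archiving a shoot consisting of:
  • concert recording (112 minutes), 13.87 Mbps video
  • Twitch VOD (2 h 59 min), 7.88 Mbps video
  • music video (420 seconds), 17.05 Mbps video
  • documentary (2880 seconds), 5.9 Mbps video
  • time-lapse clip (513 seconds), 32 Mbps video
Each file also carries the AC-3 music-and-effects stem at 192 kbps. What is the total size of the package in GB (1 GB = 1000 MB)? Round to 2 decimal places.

27.81 GB

Audio: 192 kbps = 0.192 Mbps.
concert recording: 14.062 Mbps × 6720 s = 94496.6 Mb
Twitch VOD: 8.072 Mbps × 10740 s = 86693.3 Mb
music video: 17.242 Mbps × 420 s = 7241.6 Mb
documentary: 6.092 Mbps × 2880 s = 17545.0 Mb
time-lapse clip: 32.192 Mbps × 513 s = 16514.5 Mb
Total: 222491.0 Mb = 27811.4 MB.
= 27.81 GB.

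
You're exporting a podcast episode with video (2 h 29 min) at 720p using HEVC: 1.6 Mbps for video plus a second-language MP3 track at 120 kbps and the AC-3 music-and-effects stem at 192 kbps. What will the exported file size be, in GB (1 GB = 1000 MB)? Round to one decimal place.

2 h 29 min = 149 min = 8940 s
Audio total: 120 + 192 = 312 kbps = 0.312 Mbps.
Total bitrate: 1.6 + 0.312 = 1.912 Mbps.
Stream data: 1.912 Mbps × 8940 s = 17093.3 Mb.
17,093 Mb ÷ 8 = 2,137 MB → 2.137 GB.

2.1 GB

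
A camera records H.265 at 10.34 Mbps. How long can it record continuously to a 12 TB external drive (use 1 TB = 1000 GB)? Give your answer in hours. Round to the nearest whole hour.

Capacity: 12 TB = 96,000,000 Mb.
Recording time: 96,000,000 / 10.340 = 9,284,333 s ≈ 2,579 hours.

2579 hours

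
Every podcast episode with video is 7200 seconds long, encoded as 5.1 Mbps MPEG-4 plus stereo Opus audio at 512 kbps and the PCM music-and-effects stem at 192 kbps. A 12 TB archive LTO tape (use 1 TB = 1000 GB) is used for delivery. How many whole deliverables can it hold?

Audio total: 512 + 192 = 704 kbps = 0.704 Mbps.
Total bitrate: 5.804 Mbps.
Per item: 5.804 Mbps × 7200 s = 41,789 Mb = 5,224 MB.
Capacity: 12 TB = 96,000,000 Mb; 2297.27 items → 2297 complete.

2297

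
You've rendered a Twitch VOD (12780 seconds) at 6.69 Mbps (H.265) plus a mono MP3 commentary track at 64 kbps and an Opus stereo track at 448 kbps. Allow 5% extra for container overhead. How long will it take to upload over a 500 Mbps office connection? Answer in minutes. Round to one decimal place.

3.2 minutes

Audio total: 64 + 448 = 512 kbps = 0.512 Mbps.
Total bitrate: 7.202 Mbps.
File: 7.202 Mbps × 12780 s = 92041.6 Mb.
With 5% container overhead: ×1.05. → 96643.6 Mb.
At 500 Mbps: 96643.6 / 500 = 193.3 s ≈ 3.22 minutes.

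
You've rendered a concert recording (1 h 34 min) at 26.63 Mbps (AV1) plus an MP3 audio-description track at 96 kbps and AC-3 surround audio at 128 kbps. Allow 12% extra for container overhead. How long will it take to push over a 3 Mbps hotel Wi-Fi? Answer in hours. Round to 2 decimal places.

15.71 hours

1 h 34 min = 94 min = 5640 s
Audio total: 96 + 128 = 224 kbps = 0.224 Mbps.
Total bitrate: 26.854 Mbps.
File: 26.854 Mbps × 5640 s = 151456.6 Mb.
With 12% container overhead: ×1.12. → 169631.3 Mb.
At 3 Mbps: 169631.3 / 3 = 56543.8 s ≈ 15.7 hours.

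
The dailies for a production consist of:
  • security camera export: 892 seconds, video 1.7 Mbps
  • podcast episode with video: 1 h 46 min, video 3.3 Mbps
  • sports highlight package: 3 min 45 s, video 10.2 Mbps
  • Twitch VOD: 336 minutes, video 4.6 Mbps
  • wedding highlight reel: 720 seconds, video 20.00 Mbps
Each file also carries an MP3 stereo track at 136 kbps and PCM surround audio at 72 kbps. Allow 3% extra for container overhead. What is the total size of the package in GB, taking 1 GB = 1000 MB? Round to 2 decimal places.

17.75 GB

Audio total: 136 + 72 = 208 kbps = 0.208 Mbps.
security camera export: 1.908 Mbps × 892 s × 1.03 = 1753.0 Mb
podcast episode with video: 3.508 Mbps × 6360 s × 1.03 = 22980.2 Mb
sports highlight package: 10.408 Mbps × 225 s × 1.03 = 2412.1 Mb
Twitch VOD: 4.808 Mbps × 20160 s × 1.03 = 99837.2 Mb
wedding highlight reel: 20.208 Mbps × 720 s × 1.03 = 14986.3 Mb
Total: 141968.7 Mb = 17746.1 MB.
= 17.75 GB.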